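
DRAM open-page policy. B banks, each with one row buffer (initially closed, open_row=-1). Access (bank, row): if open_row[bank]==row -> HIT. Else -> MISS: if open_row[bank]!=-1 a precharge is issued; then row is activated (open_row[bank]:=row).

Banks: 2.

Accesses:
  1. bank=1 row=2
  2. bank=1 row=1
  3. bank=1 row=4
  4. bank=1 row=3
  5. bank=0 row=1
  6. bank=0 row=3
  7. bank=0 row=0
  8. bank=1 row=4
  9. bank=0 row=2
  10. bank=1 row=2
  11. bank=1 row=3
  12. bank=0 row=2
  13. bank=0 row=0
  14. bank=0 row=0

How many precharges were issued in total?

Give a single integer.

Answer: 10

Derivation:
Acc 1: bank1 row2 -> MISS (open row2); precharges=0
Acc 2: bank1 row1 -> MISS (open row1); precharges=1
Acc 3: bank1 row4 -> MISS (open row4); precharges=2
Acc 4: bank1 row3 -> MISS (open row3); precharges=3
Acc 5: bank0 row1 -> MISS (open row1); precharges=3
Acc 6: bank0 row3 -> MISS (open row3); precharges=4
Acc 7: bank0 row0 -> MISS (open row0); precharges=5
Acc 8: bank1 row4 -> MISS (open row4); precharges=6
Acc 9: bank0 row2 -> MISS (open row2); precharges=7
Acc 10: bank1 row2 -> MISS (open row2); precharges=8
Acc 11: bank1 row3 -> MISS (open row3); precharges=9
Acc 12: bank0 row2 -> HIT
Acc 13: bank0 row0 -> MISS (open row0); precharges=10
Acc 14: bank0 row0 -> HIT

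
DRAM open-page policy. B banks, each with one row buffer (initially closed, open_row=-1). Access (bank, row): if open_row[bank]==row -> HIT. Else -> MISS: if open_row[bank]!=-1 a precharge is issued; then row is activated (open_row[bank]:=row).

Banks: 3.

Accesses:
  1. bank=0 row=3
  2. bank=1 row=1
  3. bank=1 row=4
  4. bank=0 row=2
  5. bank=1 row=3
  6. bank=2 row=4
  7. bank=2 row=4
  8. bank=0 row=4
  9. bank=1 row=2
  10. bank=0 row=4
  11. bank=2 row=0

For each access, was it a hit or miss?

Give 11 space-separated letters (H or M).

Acc 1: bank0 row3 -> MISS (open row3); precharges=0
Acc 2: bank1 row1 -> MISS (open row1); precharges=0
Acc 3: bank1 row4 -> MISS (open row4); precharges=1
Acc 4: bank0 row2 -> MISS (open row2); precharges=2
Acc 5: bank1 row3 -> MISS (open row3); precharges=3
Acc 6: bank2 row4 -> MISS (open row4); precharges=3
Acc 7: bank2 row4 -> HIT
Acc 8: bank0 row4 -> MISS (open row4); precharges=4
Acc 9: bank1 row2 -> MISS (open row2); precharges=5
Acc 10: bank0 row4 -> HIT
Acc 11: bank2 row0 -> MISS (open row0); precharges=6

Answer: M M M M M M H M M H M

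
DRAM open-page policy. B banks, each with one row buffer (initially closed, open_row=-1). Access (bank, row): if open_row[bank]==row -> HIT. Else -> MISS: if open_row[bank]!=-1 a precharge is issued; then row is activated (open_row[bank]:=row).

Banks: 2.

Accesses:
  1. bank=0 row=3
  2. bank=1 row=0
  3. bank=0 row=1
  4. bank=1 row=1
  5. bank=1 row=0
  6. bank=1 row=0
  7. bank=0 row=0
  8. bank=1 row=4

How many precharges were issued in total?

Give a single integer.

Answer: 5

Derivation:
Acc 1: bank0 row3 -> MISS (open row3); precharges=0
Acc 2: bank1 row0 -> MISS (open row0); precharges=0
Acc 3: bank0 row1 -> MISS (open row1); precharges=1
Acc 4: bank1 row1 -> MISS (open row1); precharges=2
Acc 5: bank1 row0 -> MISS (open row0); precharges=3
Acc 6: bank1 row0 -> HIT
Acc 7: bank0 row0 -> MISS (open row0); precharges=4
Acc 8: bank1 row4 -> MISS (open row4); precharges=5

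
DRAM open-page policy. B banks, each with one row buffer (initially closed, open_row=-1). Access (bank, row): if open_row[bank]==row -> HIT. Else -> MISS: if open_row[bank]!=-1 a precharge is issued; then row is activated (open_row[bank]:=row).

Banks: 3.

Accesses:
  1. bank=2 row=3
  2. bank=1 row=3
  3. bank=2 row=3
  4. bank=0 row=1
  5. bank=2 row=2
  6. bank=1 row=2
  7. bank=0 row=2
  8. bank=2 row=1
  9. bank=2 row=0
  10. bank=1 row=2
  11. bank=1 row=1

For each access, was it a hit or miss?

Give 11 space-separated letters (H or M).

Answer: M M H M M M M M M H M

Derivation:
Acc 1: bank2 row3 -> MISS (open row3); precharges=0
Acc 2: bank1 row3 -> MISS (open row3); precharges=0
Acc 3: bank2 row3 -> HIT
Acc 4: bank0 row1 -> MISS (open row1); precharges=0
Acc 5: bank2 row2 -> MISS (open row2); precharges=1
Acc 6: bank1 row2 -> MISS (open row2); precharges=2
Acc 7: bank0 row2 -> MISS (open row2); precharges=3
Acc 8: bank2 row1 -> MISS (open row1); precharges=4
Acc 9: bank2 row0 -> MISS (open row0); precharges=5
Acc 10: bank1 row2 -> HIT
Acc 11: bank1 row1 -> MISS (open row1); precharges=6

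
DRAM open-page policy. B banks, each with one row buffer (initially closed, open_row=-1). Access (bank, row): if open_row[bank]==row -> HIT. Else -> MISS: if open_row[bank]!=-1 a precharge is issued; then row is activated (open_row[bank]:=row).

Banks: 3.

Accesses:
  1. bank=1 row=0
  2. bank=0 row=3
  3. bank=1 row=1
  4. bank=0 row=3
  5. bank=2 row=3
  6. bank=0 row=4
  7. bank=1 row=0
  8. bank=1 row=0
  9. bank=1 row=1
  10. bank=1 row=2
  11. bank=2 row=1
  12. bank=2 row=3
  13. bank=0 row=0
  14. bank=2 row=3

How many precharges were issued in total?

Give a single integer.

Acc 1: bank1 row0 -> MISS (open row0); precharges=0
Acc 2: bank0 row3 -> MISS (open row3); precharges=0
Acc 3: bank1 row1 -> MISS (open row1); precharges=1
Acc 4: bank0 row3 -> HIT
Acc 5: bank2 row3 -> MISS (open row3); precharges=1
Acc 6: bank0 row4 -> MISS (open row4); precharges=2
Acc 7: bank1 row0 -> MISS (open row0); precharges=3
Acc 8: bank1 row0 -> HIT
Acc 9: bank1 row1 -> MISS (open row1); precharges=4
Acc 10: bank1 row2 -> MISS (open row2); precharges=5
Acc 11: bank2 row1 -> MISS (open row1); precharges=6
Acc 12: bank2 row3 -> MISS (open row3); precharges=7
Acc 13: bank0 row0 -> MISS (open row0); precharges=8
Acc 14: bank2 row3 -> HIT

Answer: 8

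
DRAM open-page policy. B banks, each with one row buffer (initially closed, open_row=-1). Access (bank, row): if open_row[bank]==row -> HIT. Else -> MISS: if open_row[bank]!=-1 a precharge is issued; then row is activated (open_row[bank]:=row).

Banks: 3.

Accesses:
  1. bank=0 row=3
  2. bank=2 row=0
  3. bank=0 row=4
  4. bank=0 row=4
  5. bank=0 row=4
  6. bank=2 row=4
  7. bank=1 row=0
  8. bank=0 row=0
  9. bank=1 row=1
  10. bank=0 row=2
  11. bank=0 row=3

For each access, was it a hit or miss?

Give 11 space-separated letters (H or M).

Answer: M M M H H M M M M M M

Derivation:
Acc 1: bank0 row3 -> MISS (open row3); precharges=0
Acc 2: bank2 row0 -> MISS (open row0); precharges=0
Acc 3: bank0 row4 -> MISS (open row4); precharges=1
Acc 4: bank0 row4 -> HIT
Acc 5: bank0 row4 -> HIT
Acc 6: bank2 row4 -> MISS (open row4); precharges=2
Acc 7: bank1 row0 -> MISS (open row0); precharges=2
Acc 8: bank0 row0 -> MISS (open row0); precharges=3
Acc 9: bank1 row1 -> MISS (open row1); precharges=4
Acc 10: bank0 row2 -> MISS (open row2); precharges=5
Acc 11: bank0 row3 -> MISS (open row3); precharges=6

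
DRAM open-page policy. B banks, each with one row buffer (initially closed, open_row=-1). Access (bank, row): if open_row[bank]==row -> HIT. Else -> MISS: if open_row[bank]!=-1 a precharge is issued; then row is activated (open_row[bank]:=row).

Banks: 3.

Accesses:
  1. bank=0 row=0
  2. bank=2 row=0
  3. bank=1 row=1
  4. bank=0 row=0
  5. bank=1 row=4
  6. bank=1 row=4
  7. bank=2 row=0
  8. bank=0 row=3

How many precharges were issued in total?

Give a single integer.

Answer: 2

Derivation:
Acc 1: bank0 row0 -> MISS (open row0); precharges=0
Acc 2: bank2 row0 -> MISS (open row0); precharges=0
Acc 3: bank1 row1 -> MISS (open row1); precharges=0
Acc 4: bank0 row0 -> HIT
Acc 5: bank1 row4 -> MISS (open row4); precharges=1
Acc 6: bank1 row4 -> HIT
Acc 7: bank2 row0 -> HIT
Acc 8: bank0 row3 -> MISS (open row3); precharges=2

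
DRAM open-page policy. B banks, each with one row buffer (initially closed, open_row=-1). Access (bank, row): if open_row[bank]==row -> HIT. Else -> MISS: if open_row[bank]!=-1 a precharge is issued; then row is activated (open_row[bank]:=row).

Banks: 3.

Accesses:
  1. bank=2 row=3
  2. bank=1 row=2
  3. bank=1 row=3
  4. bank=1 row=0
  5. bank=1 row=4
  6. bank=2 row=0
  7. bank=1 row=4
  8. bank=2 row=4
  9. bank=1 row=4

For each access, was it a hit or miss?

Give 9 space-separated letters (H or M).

Answer: M M M M M M H M H

Derivation:
Acc 1: bank2 row3 -> MISS (open row3); precharges=0
Acc 2: bank1 row2 -> MISS (open row2); precharges=0
Acc 3: bank1 row3 -> MISS (open row3); precharges=1
Acc 4: bank1 row0 -> MISS (open row0); precharges=2
Acc 5: bank1 row4 -> MISS (open row4); precharges=3
Acc 6: bank2 row0 -> MISS (open row0); precharges=4
Acc 7: bank1 row4 -> HIT
Acc 8: bank2 row4 -> MISS (open row4); precharges=5
Acc 9: bank1 row4 -> HIT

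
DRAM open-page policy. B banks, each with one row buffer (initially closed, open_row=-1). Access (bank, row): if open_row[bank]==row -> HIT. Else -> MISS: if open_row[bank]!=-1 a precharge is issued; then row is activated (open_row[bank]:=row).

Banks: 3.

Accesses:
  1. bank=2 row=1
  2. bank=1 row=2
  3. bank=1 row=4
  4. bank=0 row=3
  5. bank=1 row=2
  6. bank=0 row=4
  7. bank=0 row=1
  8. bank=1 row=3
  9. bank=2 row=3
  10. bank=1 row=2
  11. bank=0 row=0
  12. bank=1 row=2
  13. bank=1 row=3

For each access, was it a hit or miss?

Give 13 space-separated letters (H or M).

Acc 1: bank2 row1 -> MISS (open row1); precharges=0
Acc 2: bank1 row2 -> MISS (open row2); precharges=0
Acc 3: bank1 row4 -> MISS (open row4); precharges=1
Acc 4: bank0 row3 -> MISS (open row3); precharges=1
Acc 5: bank1 row2 -> MISS (open row2); precharges=2
Acc 6: bank0 row4 -> MISS (open row4); precharges=3
Acc 7: bank0 row1 -> MISS (open row1); precharges=4
Acc 8: bank1 row3 -> MISS (open row3); precharges=5
Acc 9: bank2 row3 -> MISS (open row3); precharges=6
Acc 10: bank1 row2 -> MISS (open row2); precharges=7
Acc 11: bank0 row0 -> MISS (open row0); precharges=8
Acc 12: bank1 row2 -> HIT
Acc 13: bank1 row3 -> MISS (open row3); precharges=9

Answer: M M M M M M M M M M M H M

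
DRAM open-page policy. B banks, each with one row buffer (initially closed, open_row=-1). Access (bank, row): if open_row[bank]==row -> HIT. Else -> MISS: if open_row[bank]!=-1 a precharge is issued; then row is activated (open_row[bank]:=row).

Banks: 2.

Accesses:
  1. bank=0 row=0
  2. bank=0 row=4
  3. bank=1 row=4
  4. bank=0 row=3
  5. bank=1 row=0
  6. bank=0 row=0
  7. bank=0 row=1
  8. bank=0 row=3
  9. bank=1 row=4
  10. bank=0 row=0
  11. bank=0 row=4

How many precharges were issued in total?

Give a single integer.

Answer: 9

Derivation:
Acc 1: bank0 row0 -> MISS (open row0); precharges=0
Acc 2: bank0 row4 -> MISS (open row4); precharges=1
Acc 3: bank1 row4 -> MISS (open row4); precharges=1
Acc 4: bank0 row3 -> MISS (open row3); precharges=2
Acc 5: bank1 row0 -> MISS (open row0); precharges=3
Acc 6: bank0 row0 -> MISS (open row0); precharges=4
Acc 7: bank0 row1 -> MISS (open row1); precharges=5
Acc 8: bank0 row3 -> MISS (open row3); precharges=6
Acc 9: bank1 row4 -> MISS (open row4); precharges=7
Acc 10: bank0 row0 -> MISS (open row0); precharges=8
Acc 11: bank0 row4 -> MISS (open row4); precharges=9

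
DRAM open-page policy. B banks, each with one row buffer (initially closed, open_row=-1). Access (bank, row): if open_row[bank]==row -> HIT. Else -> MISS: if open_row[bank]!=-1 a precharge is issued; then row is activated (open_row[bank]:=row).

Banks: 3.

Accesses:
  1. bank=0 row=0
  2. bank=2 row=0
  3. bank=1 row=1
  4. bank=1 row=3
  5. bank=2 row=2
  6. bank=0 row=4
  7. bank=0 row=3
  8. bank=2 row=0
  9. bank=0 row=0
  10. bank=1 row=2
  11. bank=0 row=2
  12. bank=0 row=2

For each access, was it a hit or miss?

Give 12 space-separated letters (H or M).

Answer: M M M M M M M M M M M H

Derivation:
Acc 1: bank0 row0 -> MISS (open row0); precharges=0
Acc 2: bank2 row0 -> MISS (open row0); precharges=0
Acc 3: bank1 row1 -> MISS (open row1); precharges=0
Acc 4: bank1 row3 -> MISS (open row3); precharges=1
Acc 5: bank2 row2 -> MISS (open row2); precharges=2
Acc 6: bank0 row4 -> MISS (open row4); precharges=3
Acc 7: bank0 row3 -> MISS (open row3); precharges=4
Acc 8: bank2 row0 -> MISS (open row0); precharges=5
Acc 9: bank0 row0 -> MISS (open row0); precharges=6
Acc 10: bank1 row2 -> MISS (open row2); precharges=7
Acc 11: bank0 row2 -> MISS (open row2); precharges=8
Acc 12: bank0 row2 -> HIT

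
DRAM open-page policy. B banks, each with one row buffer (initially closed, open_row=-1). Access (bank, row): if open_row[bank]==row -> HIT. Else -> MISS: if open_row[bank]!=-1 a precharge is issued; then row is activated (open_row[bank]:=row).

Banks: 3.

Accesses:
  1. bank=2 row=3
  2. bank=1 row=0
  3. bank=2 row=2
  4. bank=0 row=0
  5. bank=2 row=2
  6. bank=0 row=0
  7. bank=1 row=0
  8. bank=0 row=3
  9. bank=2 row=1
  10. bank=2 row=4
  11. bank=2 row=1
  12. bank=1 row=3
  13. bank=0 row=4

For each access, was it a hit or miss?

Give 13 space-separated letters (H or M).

Answer: M M M M H H H M M M M M M

Derivation:
Acc 1: bank2 row3 -> MISS (open row3); precharges=0
Acc 2: bank1 row0 -> MISS (open row0); precharges=0
Acc 3: bank2 row2 -> MISS (open row2); precharges=1
Acc 4: bank0 row0 -> MISS (open row0); precharges=1
Acc 5: bank2 row2 -> HIT
Acc 6: bank0 row0 -> HIT
Acc 7: bank1 row0 -> HIT
Acc 8: bank0 row3 -> MISS (open row3); precharges=2
Acc 9: bank2 row1 -> MISS (open row1); precharges=3
Acc 10: bank2 row4 -> MISS (open row4); precharges=4
Acc 11: bank2 row1 -> MISS (open row1); precharges=5
Acc 12: bank1 row3 -> MISS (open row3); precharges=6
Acc 13: bank0 row4 -> MISS (open row4); precharges=7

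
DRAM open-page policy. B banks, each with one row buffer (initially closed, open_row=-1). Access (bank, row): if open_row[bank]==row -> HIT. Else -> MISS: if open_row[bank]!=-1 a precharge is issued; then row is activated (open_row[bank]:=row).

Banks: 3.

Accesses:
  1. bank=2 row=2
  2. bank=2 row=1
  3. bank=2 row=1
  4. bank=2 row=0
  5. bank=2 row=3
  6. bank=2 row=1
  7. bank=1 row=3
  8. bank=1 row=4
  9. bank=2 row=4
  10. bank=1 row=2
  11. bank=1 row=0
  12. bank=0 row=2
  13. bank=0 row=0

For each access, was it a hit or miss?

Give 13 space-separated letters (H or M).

Acc 1: bank2 row2 -> MISS (open row2); precharges=0
Acc 2: bank2 row1 -> MISS (open row1); precharges=1
Acc 3: bank2 row1 -> HIT
Acc 4: bank2 row0 -> MISS (open row0); precharges=2
Acc 5: bank2 row3 -> MISS (open row3); precharges=3
Acc 6: bank2 row1 -> MISS (open row1); precharges=4
Acc 7: bank1 row3 -> MISS (open row3); precharges=4
Acc 8: bank1 row4 -> MISS (open row4); precharges=5
Acc 9: bank2 row4 -> MISS (open row4); precharges=6
Acc 10: bank1 row2 -> MISS (open row2); precharges=7
Acc 11: bank1 row0 -> MISS (open row0); precharges=8
Acc 12: bank0 row2 -> MISS (open row2); precharges=8
Acc 13: bank0 row0 -> MISS (open row0); precharges=9

Answer: M M H M M M M M M M M M M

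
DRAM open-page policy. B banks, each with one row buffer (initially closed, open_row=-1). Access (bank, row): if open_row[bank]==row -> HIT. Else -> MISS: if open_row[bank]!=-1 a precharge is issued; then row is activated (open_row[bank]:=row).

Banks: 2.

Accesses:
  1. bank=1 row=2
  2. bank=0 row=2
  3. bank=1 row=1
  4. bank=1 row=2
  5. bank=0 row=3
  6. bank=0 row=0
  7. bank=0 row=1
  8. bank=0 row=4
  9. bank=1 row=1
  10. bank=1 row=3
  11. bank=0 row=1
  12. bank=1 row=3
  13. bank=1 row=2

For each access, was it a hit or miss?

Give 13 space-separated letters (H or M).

Answer: M M M M M M M M M M M H M

Derivation:
Acc 1: bank1 row2 -> MISS (open row2); precharges=0
Acc 2: bank0 row2 -> MISS (open row2); precharges=0
Acc 3: bank1 row1 -> MISS (open row1); precharges=1
Acc 4: bank1 row2 -> MISS (open row2); precharges=2
Acc 5: bank0 row3 -> MISS (open row3); precharges=3
Acc 6: bank0 row0 -> MISS (open row0); precharges=4
Acc 7: bank0 row1 -> MISS (open row1); precharges=5
Acc 8: bank0 row4 -> MISS (open row4); precharges=6
Acc 9: bank1 row1 -> MISS (open row1); precharges=7
Acc 10: bank1 row3 -> MISS (open row3); precharges=8
Acc 11: bank0 row1 -> MISS (open row1); precharges=9
Acc 12: bank1 row3 -> HIT
Acc 13: bank1 row2 -> MISS (open row2); precharges=10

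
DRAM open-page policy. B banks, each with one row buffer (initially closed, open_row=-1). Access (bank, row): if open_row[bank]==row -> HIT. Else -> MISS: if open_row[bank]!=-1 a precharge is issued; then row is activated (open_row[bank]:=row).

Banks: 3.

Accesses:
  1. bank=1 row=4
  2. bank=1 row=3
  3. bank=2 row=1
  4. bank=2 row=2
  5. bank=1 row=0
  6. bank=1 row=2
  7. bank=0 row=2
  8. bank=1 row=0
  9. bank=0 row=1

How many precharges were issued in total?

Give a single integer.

Answer: 6

Derivation:
Acc 1: bank1 row4 -> MISS (open row4); precharges=0
Acc 2: bank1 row3 -> MISS (open row3); precharges=1
Acc 3: bank2 row1 -> MISS (open row1); precharges=1
Acc 4: bank2 row2 -> MISS (open row2); precharges=2
Acc 5: bank1 row0 -> MISS (open row0); precharges=3
Acc 6: bank1 row2 -> MISS (open row2); precharges=4
Acc 7: bank0 row2 -> MISS (open row2); precharges=4
Acc 8: bank1 row0 -> MISS (open row0); precharges=5
Acc 9: bank0 row1 -> MISS (open row1); precharges=6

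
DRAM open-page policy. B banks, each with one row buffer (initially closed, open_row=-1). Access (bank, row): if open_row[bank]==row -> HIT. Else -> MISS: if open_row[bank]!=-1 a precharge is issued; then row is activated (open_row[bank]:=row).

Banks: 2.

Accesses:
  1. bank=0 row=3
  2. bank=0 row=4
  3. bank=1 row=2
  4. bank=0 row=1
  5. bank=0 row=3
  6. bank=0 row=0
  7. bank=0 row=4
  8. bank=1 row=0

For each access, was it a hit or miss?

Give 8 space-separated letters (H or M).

Acc 1: bank0 row3 -> MISS (open row3); precharges=0
Acc 2: bank0 row4 -> MISS (open row4); precharges=1
Acc 3: bank1 row2 -> MISS (open row2); precharges=1
Acc 4: bank0 row1 -> MISS (open row1); precharges=2
Acc 5: bank0 row3 -> MISS (open row3); precharges=3
Acc 6: bank0 row0 -> MISS (open row0); precharges=4
Acc 7: bank0 row4 -> MISS (open row4); precharges=5
Acc 8: bank1 row0 -> MISS (open row0); precharges=6

Answer: M M M M M M M M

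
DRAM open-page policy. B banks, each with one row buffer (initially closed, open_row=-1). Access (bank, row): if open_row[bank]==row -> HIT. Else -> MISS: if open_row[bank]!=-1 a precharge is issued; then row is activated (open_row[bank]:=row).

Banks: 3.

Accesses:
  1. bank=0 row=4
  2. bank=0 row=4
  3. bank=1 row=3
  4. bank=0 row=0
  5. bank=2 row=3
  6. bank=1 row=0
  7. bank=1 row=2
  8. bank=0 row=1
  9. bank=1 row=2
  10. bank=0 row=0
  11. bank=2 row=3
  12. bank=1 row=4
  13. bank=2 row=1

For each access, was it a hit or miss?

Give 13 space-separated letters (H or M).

Answer: M H M M M M M M H M H M M

Derivation:
Acc 1: bank0 row4 -> MISS (open row4); precharges=0
Acc 2: bank0 row4 -> HIT
Acc 3: bank1 row3 -> MISS (open row3); precharges=0
Acc 4: bank0 row0 -> MISS (open row0); precharges=1
Acc 5: bank2 row3 -> MISS (open row3); precharges=1
Acc 6: bank1 row0 -> MISS (open row0); precharges=2
Acc 7: bank1 row2 -> MISS (open row2); precharges=3
Acc 8: bank0 row1 -> MISS (open row1); precharges=4
Acc 9: bank1 row2 -> HIT
Acc 10: bank0 row0 -> MISS (open row0); precharges=5
Acc 11: bank2 row3 -> HIT
Acc 12: bank1 row4 -> MISS (open row4); precharges=6
Acc 13: bank2 row1 -> MISS (open row1); precharges=7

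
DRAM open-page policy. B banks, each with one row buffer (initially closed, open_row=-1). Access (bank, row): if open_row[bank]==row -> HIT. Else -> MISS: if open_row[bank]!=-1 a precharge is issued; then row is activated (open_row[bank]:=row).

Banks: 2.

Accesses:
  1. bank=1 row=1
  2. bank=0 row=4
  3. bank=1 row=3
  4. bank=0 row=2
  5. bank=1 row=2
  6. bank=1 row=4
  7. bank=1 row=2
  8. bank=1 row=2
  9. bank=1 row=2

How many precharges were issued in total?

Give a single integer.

Answer: 5

Derivation:
Acc 1: bank1 row1 -> MISS (open row1); precharges=0
Acc 2: bank0 row4 -> MISS (open row4); precharges=0
Acc 3: bank1 row3 -> MISS (open row3); precharges=1
Acc 4: bank0 row2 -> MISS (open row2); precharges=2
Acc 5: bank1 row2 -> MISS (open row2); precharges=3
Acc 6: bank1 row4 -> MISS (open row4); precharges=4
Acc 7: bank1 row2 -> MISS (open row2); precharges=5
Acc 8: bank1 row2 -> HIT
Acc 9: bank1 row2 -> HIT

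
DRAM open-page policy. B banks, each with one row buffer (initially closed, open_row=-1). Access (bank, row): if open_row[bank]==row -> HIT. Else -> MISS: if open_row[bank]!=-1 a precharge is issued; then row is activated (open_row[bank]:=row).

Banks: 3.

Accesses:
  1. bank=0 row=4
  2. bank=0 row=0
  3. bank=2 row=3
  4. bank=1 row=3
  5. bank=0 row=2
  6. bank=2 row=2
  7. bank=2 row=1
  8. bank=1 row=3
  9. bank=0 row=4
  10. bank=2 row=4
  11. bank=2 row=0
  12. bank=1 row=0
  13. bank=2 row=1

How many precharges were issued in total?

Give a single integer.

Acc 1: bank0 row4 -> MISS (open row4); precharges=0
Acc 2: bank0 row0 -> MISS (open row0); precharges=1
Acc 3: bank2 row3 -> MISS (open row3); precharges=1
Acc 4: bank1 row3 -> MISS (open row3); precharges=1
Acc 5: bank0 row2 -> MISS (open row2); precharges=2
Acc 6: bank2 row2 -> MISS (open row2); precharges=3
Acc 7: bank2 row1 -> MISS (open row1); precharges=4
Acc 8: bank1 row3 -> HIT
Acc 9: bank0 row4 -> MISS (open row4); precharges=5
Acc 10: bank2 row4 -> MISS (open row4); precharges=6
Acc 11: bank2 row0 -> MISS (open row0); precharges=7
Acc 12: bank1 row0 -> MISS (open row0); precharges=8
Acc 13: bank2 row1 -> MISS (open row1); precharges=9

Answer: 9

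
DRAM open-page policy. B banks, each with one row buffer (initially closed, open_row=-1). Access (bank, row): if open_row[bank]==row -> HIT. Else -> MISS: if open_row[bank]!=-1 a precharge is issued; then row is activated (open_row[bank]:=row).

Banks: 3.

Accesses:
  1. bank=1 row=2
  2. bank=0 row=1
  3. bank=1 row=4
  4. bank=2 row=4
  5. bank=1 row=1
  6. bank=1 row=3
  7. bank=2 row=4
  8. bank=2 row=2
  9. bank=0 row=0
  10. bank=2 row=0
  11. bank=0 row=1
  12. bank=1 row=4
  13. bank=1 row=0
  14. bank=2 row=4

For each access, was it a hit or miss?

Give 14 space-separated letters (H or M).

Answer: M M M M M M H M M M M M M M

Derivation:
Acc 1: bank1 row2 -> MISS (open row2); precharges=0
Acc 2: bank0 row1 -> MISS (open row1); precharges=0
Acc 3: bank1 row4 -> MISS (open row4); precharges=1
Acc 4: bank2 row4 -> MISS (open row4); precharges=1
Acc 5: bank1 row1 -> MISS (open row1); precharges=2
Acc 6: bank1 row3 -> MISS (open row3); precharges=3
Acc 7: bank2 row4 -> HIT
Acc 8: bank2 row2 -> MISS (open row2); precharges=4
Acc 9: bank0 row0 -> MISS (open row0); precharges=5
Acc 10: bank2 row0 -> MISS (open row0); precharges=6
Acc 11: bank0 row1 -> MISS (open row1); precharges=7
Acc 12: bank1 row4 -> MISS (open row4); precharges=8
Acc 13: bank1 row0 -> MISS (open row0); precharges=9
Acc 14: bank2 row4 -> MISS (open row4); precharges=10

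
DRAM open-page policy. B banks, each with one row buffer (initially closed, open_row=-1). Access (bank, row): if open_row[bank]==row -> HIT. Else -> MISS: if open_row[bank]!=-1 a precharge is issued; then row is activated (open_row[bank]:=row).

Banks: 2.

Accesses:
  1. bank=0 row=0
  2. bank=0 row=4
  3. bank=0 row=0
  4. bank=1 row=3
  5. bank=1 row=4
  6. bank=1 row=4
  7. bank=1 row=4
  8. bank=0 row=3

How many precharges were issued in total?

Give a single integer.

Answer: 4

Derivation:
Acc 1: bank0 row0 -> MISS (open row0); precharges=0
Acc 2: bank0 row4 -> MISS (open row4); precharges=1
Acc 3: bank0 row0 -> MISS (open row0); precharges=2
Acc 4: bank1 row3 -> MISS (open row3); precharges=2
Acc 5: bank1 row4 -> MISS (open row4); precharges=3
Acc 6: bank1 row4 -> HIT
Acc 7: bank1 row4 -> HIT
Acc 8: bank0 row3 -> MISS (open row3); precharges=4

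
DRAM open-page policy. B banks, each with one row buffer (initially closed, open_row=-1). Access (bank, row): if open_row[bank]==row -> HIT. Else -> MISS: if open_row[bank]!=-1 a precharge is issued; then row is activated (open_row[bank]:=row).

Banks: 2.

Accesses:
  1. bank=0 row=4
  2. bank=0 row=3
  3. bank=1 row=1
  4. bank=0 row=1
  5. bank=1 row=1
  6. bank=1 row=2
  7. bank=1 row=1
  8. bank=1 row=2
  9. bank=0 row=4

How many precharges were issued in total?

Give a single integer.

Answer: 6

Derivation:
Acc 1: bank0 row4 -> MISS (open row4); precharges=0
Acc 2: bank0 row3 -> MISS (open row3); precharges=1
Acc 3: bank1 row1 -> MISS (open row1); precharges=1
Acc 4: bank0 row1 -> MISS (open row1); precharges=2
Acc 5: bank1 row1 -> HIT
Acc 6: bank1 row2 -> MISS (open row2); precharges=3
Acc 7: bank1 row1 -> MISS (open row1); precharges=4
Acc 8: bank1 row2 -> MISS (open row2); precharges=5
Acc 9: bank0 row4 -> MISS (open row4); precharges=6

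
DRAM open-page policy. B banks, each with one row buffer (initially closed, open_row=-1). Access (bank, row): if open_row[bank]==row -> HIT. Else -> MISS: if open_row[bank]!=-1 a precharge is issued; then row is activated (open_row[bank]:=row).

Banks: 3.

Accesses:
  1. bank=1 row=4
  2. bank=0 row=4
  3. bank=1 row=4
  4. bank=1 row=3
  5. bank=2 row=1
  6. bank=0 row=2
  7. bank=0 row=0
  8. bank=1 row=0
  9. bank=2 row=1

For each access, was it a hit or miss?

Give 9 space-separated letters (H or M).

Acc 1: bank1 row4 -> MISS (open row4); precharges=0
Acc 2: bank0 row4 -> MISS (open row4); precharges=0
Acc 3: bank1 row4 -> HIT
Acc 4: bank1 row3 -> MISS (open row3); precharges=1
Acc 5: bank2 row1 -> MISS (open row1); precharges=1
Acc 6: bank0 row2 -> MISS (open row2); precharges=2
Acc 7: bank0 row0 -> MISS (open row0); precharges=3
Acc 8: bank1 row0 -> MISS (open row0); precharges=4
Acc 9: bank2 row1 -> HIT

Answer: M M H M M M M M H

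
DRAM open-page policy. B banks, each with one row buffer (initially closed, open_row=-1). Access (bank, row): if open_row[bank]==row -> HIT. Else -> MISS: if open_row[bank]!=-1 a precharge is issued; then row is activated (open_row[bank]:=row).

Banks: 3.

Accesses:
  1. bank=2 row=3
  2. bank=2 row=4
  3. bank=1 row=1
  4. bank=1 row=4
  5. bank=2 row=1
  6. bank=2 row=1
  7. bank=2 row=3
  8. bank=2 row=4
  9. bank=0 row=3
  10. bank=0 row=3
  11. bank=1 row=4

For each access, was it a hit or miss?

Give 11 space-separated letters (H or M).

Answer: M M M M M H M M M H H

Derivation:
Acc 1: bank2 row3 -> MISS (open row3); precharges=0
Acc 2: bank2 row4 -> MISS (open row4); precharges=1
Acc 3: bank1 row1 -> MISS (open row1); precharges=1
Acc 4: bank1 row4 -> MISS (open row4); precharges=2
Acc 5: bank2 row1 -> MISS (open row1); precharges=3
Acc 6: bank2 row1 -> HIT
Acc 7: bank2 row3 -> MISS (open row3); precharges=4
Acc 8: bank2 row4 -> MISS (open row4); precharges=5
Acc 9: bank0 row3 -> MISS (open row3); precharges=5
Acc 10: bank0 row3 -> HIT
Acc 11: bank1 row4 -> HIT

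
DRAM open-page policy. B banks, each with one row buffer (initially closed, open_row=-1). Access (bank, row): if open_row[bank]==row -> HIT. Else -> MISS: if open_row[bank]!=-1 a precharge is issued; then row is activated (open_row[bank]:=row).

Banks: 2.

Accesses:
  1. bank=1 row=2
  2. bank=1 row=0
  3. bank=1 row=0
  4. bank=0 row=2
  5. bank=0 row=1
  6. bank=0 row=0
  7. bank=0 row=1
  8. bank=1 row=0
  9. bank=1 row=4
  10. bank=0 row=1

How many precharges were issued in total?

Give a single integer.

Answer: 5

Derivation:
Acc 1: bank1 row2 -> MISS (open row2); precharges=0
Acc 2: bank1 row0 -> MISS (open row0); precharges=1
Acc 3: bank1 row0 -> HIT
Acc 4: bank0 row2 -> MISS (open row2); precharges=1
Acc 5: bank0 row1 -> MISS (open row1); precharges=2
Acc 6: bank0 row0 -> MISS (open row0); precharges=3
Acc 7: bank0 row1 -> MISS (open row1); precharges=4
Acc 8: bank1 row0 -> HIT
Acc 9: bank1 row4 -> MISS (open row4); precharges=5
Acc 10: bank0 row1 -> HIT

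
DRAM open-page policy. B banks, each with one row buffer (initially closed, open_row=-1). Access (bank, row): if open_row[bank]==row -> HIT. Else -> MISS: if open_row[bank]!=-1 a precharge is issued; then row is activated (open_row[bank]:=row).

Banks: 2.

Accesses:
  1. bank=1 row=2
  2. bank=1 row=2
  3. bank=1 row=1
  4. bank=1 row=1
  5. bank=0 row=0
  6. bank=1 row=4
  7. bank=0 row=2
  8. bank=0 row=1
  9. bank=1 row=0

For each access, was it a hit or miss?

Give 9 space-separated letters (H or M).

Acc 1: bank1 row2 -> MISS (open row2); precharges=0
Acc 2: bank1 row2 -> HIT
Acc 3: bank1 row1 -> MISS (open row1); precharges=1
Acc 4: bank1 row1 -> HIT
Acc 5: bank0 row0 -> MISS (open row0); precharges=1
Acc 6: bank1 row4 -> MISS (open row4); precharges=2
Acc 7: bank0 row2 -> MISS (open row2); precharges=3
Acc 8: bank0 row1 -> MISS (open row1); precharges=4
Acc 9: bank1 row0 -> MISS (open row0); precharges=5

Answer: M H M H M M M M M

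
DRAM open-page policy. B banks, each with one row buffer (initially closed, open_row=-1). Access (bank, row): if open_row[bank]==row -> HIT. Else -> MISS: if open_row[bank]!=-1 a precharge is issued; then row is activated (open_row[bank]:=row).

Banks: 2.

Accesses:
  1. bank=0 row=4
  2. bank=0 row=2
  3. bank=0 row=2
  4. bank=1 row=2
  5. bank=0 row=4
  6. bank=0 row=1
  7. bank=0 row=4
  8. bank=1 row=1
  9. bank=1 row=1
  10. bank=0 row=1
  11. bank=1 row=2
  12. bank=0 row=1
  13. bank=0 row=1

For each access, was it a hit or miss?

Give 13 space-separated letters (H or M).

Acc 1: bank0 row4 -> MISS (open row4); precharges=0
Acc 2: bank0 row2 -> MISS (open row2); precharges=1
Acc 3: bank0 row2 -> HIT
Acc 4: bank1 row2 -> MISS (open row2); precharges=1
Acc 5: bank0 row4 -> MISS (open row4); precharges=2
Acc 6: bank0 row1 -> MISS (open row1); precharges=3
Acc 7: bank0 row4 -> MISS (open row4); precharges=4
Acc 8: bank1 row1 -> MISS (open row1); precharges=5
Acc 9: bank1 row1 -> HIT
Acc 10: bank0 row1 -> MISS (open row1); precharges=6
Acc 11: bank1 row2 -> MISS (open row2); precharges=7
Acc 12: bank0 row1 -> HIT
Acc 13: bank0 row1 -> HIT

Answer: M M H M M M M M H M M H H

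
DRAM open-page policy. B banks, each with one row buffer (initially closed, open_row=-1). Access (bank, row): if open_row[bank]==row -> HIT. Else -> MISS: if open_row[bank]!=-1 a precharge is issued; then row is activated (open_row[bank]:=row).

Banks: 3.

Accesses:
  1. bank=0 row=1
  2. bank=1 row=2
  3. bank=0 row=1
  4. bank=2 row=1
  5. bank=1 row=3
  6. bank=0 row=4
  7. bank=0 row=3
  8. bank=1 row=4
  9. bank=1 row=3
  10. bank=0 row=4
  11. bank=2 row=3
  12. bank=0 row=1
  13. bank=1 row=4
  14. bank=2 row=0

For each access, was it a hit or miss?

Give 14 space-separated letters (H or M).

Answer: M M H M M M M M M M M M M M

Derivation:
Acc 1: bank0 row1 -> MISS (open row1); precharges=0
Acc 2: bank1 row2 -> MISS (open row2); precharges=0
Acc 3: bank0 row1 -> HIT
Acc 4: bank2 row1 -> MISS (open row1); precharges=0
Acc 5: bank1 row3 -> MISS (open row3); precharges=1
Acc 6: bank0 row4 -> MISS (open row4); precharges=2
Acc 7: bank0 row3 -> MISS (open row3); precharges=3
Acc 8: bank1 row4 -> MISS (open row4); precharges=4
Acc 9: bank1 row3 -> MISS (open row3); precharges=5
Acc 10: bank0 row4 -> MISS (open row4); precharges=6
Acc 11: bank2 row3 -> MISS (open row3); precharges=7
Acc 12: bank0 row1 -> MISS (open row1); precharges=8
Acc 13: bank1 row4 -> MISS (open row4); precharges=9
Acc 14: bank2 row0 -> MISS (open row0); precharges=10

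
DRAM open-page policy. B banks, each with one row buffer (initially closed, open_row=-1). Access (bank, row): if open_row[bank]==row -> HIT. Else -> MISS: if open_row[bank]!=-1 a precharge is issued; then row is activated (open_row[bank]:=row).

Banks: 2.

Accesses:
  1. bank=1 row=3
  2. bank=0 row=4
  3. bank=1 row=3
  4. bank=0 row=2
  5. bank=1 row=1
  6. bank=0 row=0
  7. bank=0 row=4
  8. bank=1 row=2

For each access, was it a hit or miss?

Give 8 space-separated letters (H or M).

Answer: M M H M M M M M

Derivation:
Acc 1: bank1 row3 -> MISS (open row3); precharges=0
Acc 2: bank0 row4 -> MISS (open row4); precharges=0
Acc 3: bank1 row3 -> HIT
Acc 4: bank0 row2 -> MISS (open row2); precharges=1
Acc 5: bank1 row1 -> MISS (open row1); precharges=2
Acc 6: bank0 row0 -> MISS (open row0); precharges=3
Acc 7: bank0 row4 -> MISS (open row4); precharges=4
Acc 8: bank1 row2 -> MISS (open row2); precharges=5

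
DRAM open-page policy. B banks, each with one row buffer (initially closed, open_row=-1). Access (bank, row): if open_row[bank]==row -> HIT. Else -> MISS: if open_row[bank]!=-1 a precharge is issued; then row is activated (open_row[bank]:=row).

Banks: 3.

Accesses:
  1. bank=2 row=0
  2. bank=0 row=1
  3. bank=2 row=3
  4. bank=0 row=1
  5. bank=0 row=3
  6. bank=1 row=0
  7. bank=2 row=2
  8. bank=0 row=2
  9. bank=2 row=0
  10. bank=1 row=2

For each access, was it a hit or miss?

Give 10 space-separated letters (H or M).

Acc 1: bank2 row0 -> MISS (open row0); precharges=0
Acc 2: bank0 row1 -> MISS (open row1); precharges=0
Acc 3: bank2 row3 -> MISS (open row3); precharges=1
Acc 4: bank0 row1 -> HIT
Acc 5: bank0 row3 -> MISS (open row3); precharges=2
Acc 6: bank1 row0 -> MISS (open row0); precharges=2
Acc 7: bank2 row2 -> MISS (open row2); precharges=3
Acc 8: bank0 row2 -> MISS (open row2); precharges=4
Acc 9: bank2 row0 -> MISS (open row0); precharges=5
Acc 10: bank1 row2 -> MISS (open row2); precharges=6

Answer: M M M H M M M M M M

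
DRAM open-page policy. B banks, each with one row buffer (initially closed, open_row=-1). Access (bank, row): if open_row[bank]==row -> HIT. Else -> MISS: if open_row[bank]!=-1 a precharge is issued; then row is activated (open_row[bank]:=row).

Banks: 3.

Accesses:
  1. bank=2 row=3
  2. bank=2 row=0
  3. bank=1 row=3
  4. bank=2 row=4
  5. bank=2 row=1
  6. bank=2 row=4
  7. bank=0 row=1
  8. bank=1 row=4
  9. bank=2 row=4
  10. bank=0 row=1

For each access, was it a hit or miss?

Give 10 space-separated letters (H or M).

Answer: M M M M M M M M H H

Derivation:
Acc 1: bank2 row3 -> MISS (open row3); precharges=0
Acc 2: bank2 row0 -> MISS (open row0); precharges=1
Acc 3: bank1 row3 -> MISS (open row3); precharges=1
Acc 4: bank2 row4 -> MISS (open row4); precharges=2
Acc 5: bank2 row1 -> MISS (open row1); precharges=3
Acc 6: bank2 row4 -> MISS (open row4); precharges=4
Acc 7: bank0 row1 -> MISS (open row1); precharges=4
Acc 8: bank1 row4 -> MISS (open row4); precharges=5
Acc 9: bank2 row4 -> HIT
Acc 10: bank0 row1 -> HIT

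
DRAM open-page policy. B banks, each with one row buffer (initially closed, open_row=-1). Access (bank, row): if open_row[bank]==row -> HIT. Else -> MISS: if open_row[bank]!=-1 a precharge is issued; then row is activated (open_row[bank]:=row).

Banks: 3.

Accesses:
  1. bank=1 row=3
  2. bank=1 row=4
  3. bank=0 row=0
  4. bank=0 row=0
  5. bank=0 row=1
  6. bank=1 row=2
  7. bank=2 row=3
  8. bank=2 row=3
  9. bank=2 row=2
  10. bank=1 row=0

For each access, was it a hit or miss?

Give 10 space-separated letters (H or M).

Answer: M M M H M M M H M M

Derivation:
Acc 1: bank1 row3 -> MISS (open row3); precharges=0
Acc 2: bank1 row4 -> MISS (open row4); precharges=1
Acc 3: bank0 row0 -> MISS (open row0); precharges=1
Acc 4: bank0 row0 -> HIT
Acc 5: bank0 row1 -> MISS (open row1); precharges=2
Acc 6: bank1 row2 -> MISS (open row2); precharges=3
Acc 7: bank2 row3 -> MISS (open row3); precharges=3
Acc 8: bank2 row3 -> HIT
Acc 9: bank2 row2 -> MISS (open row2); precharges=4
Acc 10: bank1 row0 -> MISS (open row0); precharges=5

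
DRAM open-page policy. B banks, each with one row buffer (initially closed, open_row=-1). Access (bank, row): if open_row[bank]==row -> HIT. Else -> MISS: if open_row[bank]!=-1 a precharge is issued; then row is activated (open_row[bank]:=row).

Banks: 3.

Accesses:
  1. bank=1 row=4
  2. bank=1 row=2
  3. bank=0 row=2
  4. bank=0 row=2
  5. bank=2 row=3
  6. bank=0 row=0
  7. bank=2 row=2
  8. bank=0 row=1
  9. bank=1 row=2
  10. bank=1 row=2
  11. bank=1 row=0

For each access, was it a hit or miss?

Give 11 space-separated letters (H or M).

Acc 1: bank1 row4 -> MISS (open row4); precharges=0
Acc 2: bank1 row2 -> MISS (open row2); precharges=1
Acc 3: bank0 row2 -> MISS (open row2); precharges=1
Acc 4: bank0 row2 -> HIT
Acc 5: bank2 row3 -> MISS (open row3); precharges=1
Acc 6: bank0 row0 -> MISS (open row0); precharges=2
Acc 7: bank2 row2 -> MISS (open row2); precharges=3
Acc 8: bank0 row1 -> MISS (open row1); precharges=4
Acc 9: bank1 row2 -> HIT
Acc 10: bank1 row2 -> HIT
Acc 11: bank1 row0 -> MISS (open row0); precharges=5

Answer: M M M H M M M M H H M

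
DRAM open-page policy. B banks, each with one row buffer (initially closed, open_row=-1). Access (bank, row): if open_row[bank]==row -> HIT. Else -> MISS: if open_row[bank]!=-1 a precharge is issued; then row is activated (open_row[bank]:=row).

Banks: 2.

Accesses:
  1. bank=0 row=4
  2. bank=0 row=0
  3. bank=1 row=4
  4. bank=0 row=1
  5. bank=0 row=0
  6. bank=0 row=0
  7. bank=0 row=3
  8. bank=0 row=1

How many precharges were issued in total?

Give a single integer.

Answer: 5

Derivation:
Acc 1: bank0 row4 -> MISS (open row4); precharges=0
Acc 2: bank0 row0 -> MISS (open row0); precharges=1
Acc 3: bank1 row4 -> MISS (open row4); precharges=1
Acc 4: bank0 row1 -> MISS (open row1); precharges=2
Acc 5: bank0 row0 -> MISS (open row0); precharges=3
Acc 6: bank0 row0 -> HIT
Acc 7: bank0 row3 -> MISS (open row3); precharges=4
Acc 8: bank0 row1 -> MISS (open row1); precharges=5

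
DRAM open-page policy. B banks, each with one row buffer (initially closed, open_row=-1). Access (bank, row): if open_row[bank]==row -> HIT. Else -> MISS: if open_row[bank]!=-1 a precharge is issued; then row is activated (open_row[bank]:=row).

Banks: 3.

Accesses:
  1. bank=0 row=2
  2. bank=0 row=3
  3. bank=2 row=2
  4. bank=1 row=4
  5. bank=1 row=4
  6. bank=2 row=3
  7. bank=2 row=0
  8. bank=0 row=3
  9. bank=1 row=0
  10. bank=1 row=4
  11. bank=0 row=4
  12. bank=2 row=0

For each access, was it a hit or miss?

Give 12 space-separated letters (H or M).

Acc 1: bank0 row2 -> MISS (open row2); precharges=0
Acc 2: bank0 row3 -> MISS (open row3); precharges=1
Acc 3: bank2 row2 -> MISS (open row2); precharges=1
Acc 4: bank1 row4 -> MISS (open row4); precharges=1
Acc 5: bank1 row4 -> HIT
Acc 6: bank2 row3 -> MISS (open row3); precharges=2
Acc 7: bank2 row0 -> MISS (open row0); precharges=3
Acc 8: bank0 row3 -> HIT
Acc 9: bank1 row0 -> MISS (open row0); precharges=4
Acc 10: bank1 row4 -> MISS (open row4); precharges=5
Acc 11: bank0 row4 -> MISS (open row4); precharges=6
Acc 12: bank2 row0 -> HIT

Answer: M M M M H M M H M M M H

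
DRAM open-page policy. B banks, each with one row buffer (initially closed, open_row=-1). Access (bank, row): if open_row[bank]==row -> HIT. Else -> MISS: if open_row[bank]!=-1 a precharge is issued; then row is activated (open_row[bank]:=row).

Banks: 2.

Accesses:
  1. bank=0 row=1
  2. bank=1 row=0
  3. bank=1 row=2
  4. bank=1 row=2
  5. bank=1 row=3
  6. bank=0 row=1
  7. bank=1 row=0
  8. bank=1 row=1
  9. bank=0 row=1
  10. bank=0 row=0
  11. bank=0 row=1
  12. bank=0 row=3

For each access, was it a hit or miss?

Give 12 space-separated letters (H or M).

Answer: M M M H M H M M H M M M

Derivation:
Acc 1: bank0 row1 -> MISS (open row1); precharges=0
Acc 2: bank1 row0 -> MISS (open row0); precharges=0
Acc 3: bank1 row2 -> MISS (open row2); precharges=1
Acc 4: bank1 row2 -> HIT
Acc 5: bank1 row3 -> MISS (open row3); precharges=2
Acc 6: bank0 row1 -> HIT
Acc 7: bank1 row0 -> MISS (open row0); precharges=3
Acc 8: bank1 row1 -> MISS (open row1); precharges=4
Acc 9: bank0 row1 -> HIT
Acc 10: bank0 row0 -> MISS (open row0); precharges=5
Acc 11: bank0 row1 -> MISS (open row1); precharges=6
Acc 12: bank0 row3 -> MISS (open row3); precharges=7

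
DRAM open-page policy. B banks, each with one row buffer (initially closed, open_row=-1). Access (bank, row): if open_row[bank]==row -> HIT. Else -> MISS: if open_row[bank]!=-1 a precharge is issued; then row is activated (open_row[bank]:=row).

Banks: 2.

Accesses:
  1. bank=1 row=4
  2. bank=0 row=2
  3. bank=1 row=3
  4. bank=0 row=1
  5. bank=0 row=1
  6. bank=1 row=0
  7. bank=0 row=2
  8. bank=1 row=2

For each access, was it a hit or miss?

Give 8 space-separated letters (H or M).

Acc 1: bank1 row4 -> MISS (open row4); precharges=0
Acc 2: bank0 row2 -> MISS (open row2); precharges=0
Acc 3: bank1 row3 -> MISS (open row3); precharges=1
Acc 4: bank0 row1 -> MISS (open row1); precharges=2
Acc 5: bank0 row1 -> HIT
Acc 6: bank1 row0 -> MISS (open row0); precharges=3
Acc 7: bank0 row2 -> MISS (open row2); precharges=4
Acc 8: bank1 row2 -> MISS (open row2); precharges=5

Answer: M M M M H M M M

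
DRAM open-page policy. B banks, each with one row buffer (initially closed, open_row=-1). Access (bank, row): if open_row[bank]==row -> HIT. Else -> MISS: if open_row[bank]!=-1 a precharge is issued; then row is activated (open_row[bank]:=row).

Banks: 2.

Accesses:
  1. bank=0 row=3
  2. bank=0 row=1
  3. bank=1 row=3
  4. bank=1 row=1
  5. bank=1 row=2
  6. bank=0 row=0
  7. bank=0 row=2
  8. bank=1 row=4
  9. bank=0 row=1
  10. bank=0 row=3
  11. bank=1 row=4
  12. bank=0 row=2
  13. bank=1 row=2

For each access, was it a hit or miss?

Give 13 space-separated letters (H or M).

Acc 1: bank0 row3 -> MISS (open row3); precharges=0
Acc 2: bank0 row1 -> MISS (open row1); precharges=1
Acc 3: bank1 row3 -> MISS (open row3); precharges=1
Acc 4: bank1 row1 -> MISS (open row1); precharges=2
Acc 5: bank1 row2 -> MISS (open row2); precharges=3
Acc 6: bank0 row0 -> MISS (open row0); precharges=4
Acc 7: bank0 row2 -> MISS (open row2); precharges=5
Acc 8: bank1 row4 -> MISS (open row4); precharges=6
Acc 9: bank0 row1 -> MISS (open row1); precharges=7
Acc 10: bank0 row3 -> MISS (open row3); precharges=8
Acc 11: bank1 row4 -> HIT
Acc 12: bank0 row2 -> MISS (open row2); precharges=9
Acc 13: bank1 row2 -> MISS (open row2); precharges=10

Answer: M M M M M M M M M M H M M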